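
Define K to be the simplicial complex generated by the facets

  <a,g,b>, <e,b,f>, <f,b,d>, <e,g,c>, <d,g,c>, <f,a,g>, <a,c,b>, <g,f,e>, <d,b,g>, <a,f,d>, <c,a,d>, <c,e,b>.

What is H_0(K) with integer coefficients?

H_0 = Z.

Take the total order a < b < c < d < e < f < g on the vertex set. Then K (dimension 2) consists of the simplices:

  0-simplices (7): a, b, c, d, e, f, g
  1-simplices (18): ab, ac, ad, af, ag, bc, bd, be, bf, bg, cd, ce, cg, df, dg, ef, eg, fg
  2-simplices (12): abc, abg, acd, adf, afg, bce, bdf, bdg, bef, cdg, ceg, efg

Hence C_0 ≅ Z^7, C_1 ≅ Z^18, C_2 ≅ Z^12.

The boundary map ∂_1: C_1 → C_0 is given by ∂[p,q] = [q] − [p].
The 7×18 boundary matrix has rank 6 and Smith normal form diag(1,1,1,1,1,1).

∂_2: C_2 → C_1 sends each 2-simplex [p,q,r] to [q,r] − [p,r] + [p,q]. For instance
  ∂abg = bg − ag + ab,
  ∂cdg = dg − cg + cd.
This gives a 18×12 integer matrix of rank 12; reducing to Smith normal form yields diagonal entries (1,1,1,1,1,1,1,1,1,1,1,2).

From H_k ≅ ker(∂_k) / im(∂_{k+1}) we obtain:

  H_0: rank C_0 − rank ∂_1 = 7 − 6 = 1, and the invariant factors of ∂_1 are all 1, so H_0 ≅ Z.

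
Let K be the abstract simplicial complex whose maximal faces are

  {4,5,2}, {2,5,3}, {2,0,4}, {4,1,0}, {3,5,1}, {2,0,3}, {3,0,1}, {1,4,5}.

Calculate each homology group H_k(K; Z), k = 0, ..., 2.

Fix the vertex order 0 < 1 < 2 < 3 < 4 < 5 and write every simplex with vertices in increasing order. Then dim K = 2 and the simplices of K are:

  0-simplices (6): [0], [1], [2], [3], [4], [5]
  1-simplices (12): [0,1], [0,2], [0,3], [0,4], [1,3], [1,4], [1,5], [2,3], [2,4], [2,5], [3,5], [4,5]
  2-simplices (8): [0,1,3], [0,1,4], [0,2,3], [0,2,4], [1,3,5], [1,4,5], [2,3,5], [2,4,5]

so the chain groups are C_0 ≅ Z^6, C_1 ≅ Z^12, C_2 ≅ Z^8.

Boundary ∂_1: C_1 → C_0 maps an edge to its endpoints' difference, ∂[p,q] = q − p. For instance
  ∂[1,5] = [5] − [1].
The 6×12 boundary matrix has rank 5 and Smith normal form diag(1,1,1,1,1).

Boundary ∂_2: C_2 → C_1 sends each 2-simplex [p,q,r] to [q,r] − [p,r] + [p,q]. For instance
  ∂[0,2,4] = [2,4] − [0,4] + [0,2],
  ∂[0,2,3] = [2,3] − [0,3] + [0,2].
As a 12×8 matrix over Z this has rank 7, with invariant factors (1,1,1,1,1,1,1).

Computing H_k = (kernel of ∂_k) / (image of ∂_{k+1}):

  H_0: rank C_0 − rank ∂_1 = 6 − 5 = 1, and the invariant factors of ∂_1 are all 1, so H_0 ≅ Z.
  H_1: rank ker ∂_1 − rank ∂_2 = (12 − 5) − 7 = 0, and the invariant factors of ∂_2 are all 1, so H_1 ≅ 0.
  H_2: rank ker ∂_2 − rank ∂_3 = (8 − 7) − 0 = 1, and there is no ∂_3, so H_2 ≅ Z.

(K is a triangulation of the 2-sphere S^2.)

H_0 ≅ Z,  H_1 = 0,  H_2 ≅ Z.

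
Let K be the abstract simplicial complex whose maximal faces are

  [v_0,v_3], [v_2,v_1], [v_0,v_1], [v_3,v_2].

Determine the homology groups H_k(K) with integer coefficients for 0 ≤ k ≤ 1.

H_0 ≅ Z,  H_1 ≅ Z.

Fix the vertex order v_0 < v_1 < v_2 < v_3 and write every simplex with vertices in increasing order. Then dim K = 1 and the simplices of K are:

  0-simplices (4): [v_0], [v_1], [v_2], [v_3]
  1-simplices (4): [v_0,v_1], [v_0,v_3], [v_1,v_2], [v_2,v_3]

giving chain groups C_0 ≅ Z^4, C_1 ≅ Z^4.

Boundary ∂_1: C_1 → C_0 sends each edge [p,q] (with p < q) to q − p.
The 4×4 boundary matrix has rank 3 and Smith normal form diag(1,1,1).

Computing H_k = (kernel of ∂_k) / (image of ∂_{k+1}):

  H_0: rank C_0 − rank ∂_1 = 4 − 3 = 1, and the invariant factors of ∂_1 are all 1, so H_0 = Z.
  H_1: rank ker ∂_1 − rank ∂_2 = (4 − 3) − 0 = 1, and there is no ∂_2, so H_1 = Z.

(K is a triangulation of the circle S^1.)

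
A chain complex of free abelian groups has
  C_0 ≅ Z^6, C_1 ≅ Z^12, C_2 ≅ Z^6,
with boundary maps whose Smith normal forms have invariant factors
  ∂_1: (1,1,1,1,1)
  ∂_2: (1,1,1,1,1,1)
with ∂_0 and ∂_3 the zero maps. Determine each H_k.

H_0 ≅ Z,  H_1 ≅ Z,  H_2 = 0.

H_0: b_0 = 6 − 0 − 5 = 1; torsion from ∂_1 factors > 1: none. So H_0 ≅ Z.
H_1: b_1 = 12 − 5 − 6 = 1; torsion from ∂_2 factors > 1: none. So H_1 ≅ Z.
H_2: b_2 = 6 − 6 − 0 = 0; torsion from ∂_3 factors > 1: none. So H_2 ≅ 0.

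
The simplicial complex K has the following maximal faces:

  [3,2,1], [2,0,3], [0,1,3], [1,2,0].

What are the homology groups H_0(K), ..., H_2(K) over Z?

Fix the vertex order 0 < 1 < 2 < 3 and write every simplex with vertices in increasing order. Then dim K = 2 and the simplices of K are:

  0-simplices (4): [0], [1], [2], [3]
  1-simplices (6): [0,1], [0,2], [0,3], [1,2], [1,3], [2,3]
  2-simplices (4): [0,1,2], [0,1,3], [0,2,3], [1,2,3]

Hence C_0 ≅ Z^4, C_1 ≅ Z^6, C_2 ≅ Z^4.

Boundary ∂_1: C_1 → C_0 maps an edge to its endpoints' difference, ∂[p,q] = q − p.
The resulting 4×6 matrix has rank 3, and its Smith normal form has invariant factors (1,1,1).

Boundary ∂_2: C_2 → C_1 sends each 2-simplex [p,q,r] to [q,r] − [p,r] + [p,q]. For instance
  ∂[0,1,2] = [1,2] − [0,2] + [0,1],
  ∂[0,2,3] = [2,3] − [0,3] + [0,2].
This gives a 6×4 integer matrix of rank 3; reducing to Smith normal form yields diagonal entries (1,1,1).

Now H_k = ker ∂_k / im ∂_{k+1}, so:

  H_0: rank C_0 − rank ∂_1 = 4 − 3 = 1, and the invariant factors of ∂_1 are all 1, so H_0 = Z.
  H_1: rank ker ∂_1 − rank ∂_2 = (6 − 3) − 3 = 0, and the invariant factors of ∂_2 are all 1, so H_1 = 0.
  H_2: rank ker ∂_2 − rank ∂_3 = (4 − 3) − 0 = 1, and there is no ∂_3, so H_2 = Z.

As a check, the Euler characteristic is 4 − 6 + 4 = 2, which agrees with 1 − 0 + 1 = 2.
(K is a triangulation of the 2-sphere S^2.)

H_0 = Z,  H_1 = 0,  H_2 = Z.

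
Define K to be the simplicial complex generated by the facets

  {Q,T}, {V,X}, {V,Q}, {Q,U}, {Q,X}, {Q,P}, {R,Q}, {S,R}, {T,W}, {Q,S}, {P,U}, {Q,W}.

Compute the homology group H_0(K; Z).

Fix the vertex order P < Q < R < S < T < U < V < W < X and write every simplex with vertices in increasing order. Then dim K = 1 and the simplices of K are:

  0-simplices (9): P, Q, R, S, T, U, V, W, X
  1-simplices (12): PQ, PU, QR, QS, QT, QU, QV, QW, QX, RS, TW, VX

giving chain groups C_0 ≅ Z^9, C_1 ≅ Z^12.

∂_1: C_1 → C_0 maps an edge to its endpoints' difference, ∂[p,q] = q − p. For instance
  ∂TW = W − T.
As a 9×12 matrix over Z this has rank 8, with invariant factors (1,1,1,1,1,1,1,1).

Now H_k = ker ∂_k / im ∂_{k+1}, so:

  H_0: rank C_0 − rank ∂_1 = 9 − 8 = 1, and the invariant factors of ∂_1 are all 1, so H_0 ≅ Z.

H_0 ≅ Z.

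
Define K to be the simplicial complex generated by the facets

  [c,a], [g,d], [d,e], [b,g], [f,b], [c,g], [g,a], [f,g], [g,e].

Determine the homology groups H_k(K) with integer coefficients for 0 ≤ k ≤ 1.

Order the vertices as a < b < c < d < e < f < g. Listing each simplex with vertices in this order, K has dimension 1 with simplices:

  0-simplices (7): a, b, c, d, e, f, g
  1-simplices (9): ac, ag, bf, bg, cg, de, dg, eg, fg

giving chain groups C_0 ≅ Z^7, C_1 ≅ Z^9.

Boundary ∂_1: C_1 → C_0 sends each edge [p,q] (with p < q) to q − p.
The resulting 7×9 matrix has rank 6, and its Smith normal form has invariant factors (1,1,1,1,1,1).

Now H_k = ker ∂_k / im ∂_{k+1}, so:

  H_0: rank C_0 − rank ∂_1 = 7 − 6 = 1, and the invariant factors of ∂_1 are all 1, so H_0 = Z.
  H_1: rank ker ∂_1 − rank ∂_2 = (9 − 6) − 0 = 3, and there is no ∂_2, so H_1 = Z^3.

H_0 ≅ Z,  H_1 ≅ Z^3.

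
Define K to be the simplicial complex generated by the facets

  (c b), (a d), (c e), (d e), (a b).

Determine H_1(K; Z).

Fix the vertex order a < b < c < d < e and write every simplex with vertices in increasing order. Then dim K = 1 and the simplices of K are:

  0-simplices (5): a, b, c, d, e
  1-simplices (5): ab, ad, bc, ce, de

giving chain groups C_0 ≅ Z^5, C_1 ≅ Z^5.

∂_1: C_1 → C_0 maps an edge to its endpoints' difference, ∂[p,q] = q − p. For instance
  ∂de = e − d.
The resulting 5×5 matrix has rank 4, and its Smith normal form has invariant factors (1,1,1,1).

Computing H_k = (kernel of ∂_k) / (image of ∂_{k+1}):

  H_1: rank ker ∂_1 − rank ∂_2 = (5 − 4) − 0 = 1, and there is no ∂_2, so H_1 = Z.

(K is a triangulation of the circle S^1.)

H_1 ≅ Z.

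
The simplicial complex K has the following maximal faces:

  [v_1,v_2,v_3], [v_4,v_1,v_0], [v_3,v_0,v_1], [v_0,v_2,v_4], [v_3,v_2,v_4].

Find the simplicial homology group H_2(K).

H_2 ≅ 0.

We work with the vertex ordering v_0 < v_1 < v_2 < v_3 < v_4. The simplices of K, each written with vertices in increasing order, are:

  0-simplices (5): [v_0], [v_1], [v_2], [v_3], [v_4]
  1-simplices (10): [v_0,v_1], [v_0,v_2], [v_0,v_3], [v_0,v_4], [v_1,v_2], [v_1,v_3], [v_1,v_4], [v_2,v_3], [v_2,v_4], [v_3,v_4]
  2-simplices (5): [v_0,v_1,v_3], [v_0,v_1,v_4], [v_0,v_2,v_4], [v_1,v_2,v_3], [v_2,v_3,v_4]

giving chain groups C_0 ≅ Z^5, C_1 ≅ Z^10, C_2 ≅ Z^5.

Boundary ∂_1: C_1 → C_0 maps an edge to its endpoints' difference, ∂[p,q] = q − p. For instance
  ∂[v_2,v_3] = [v_3] − [v_2].
This gives a 5×10 integer matrix of rank 4; reducing to Smith normal form yields diagonal entries (1,1,1,1).

Boundary ∂_2: C_2 → C_1 sends each 2-simplex [p,q,r] to [q,r] − [p,r] + [p,q]. For instance
  ∂[v_0,v_1,v_3] = [v_1,v_3] − [v_0,v_3] + [v_0,v_1],
  ∂[v_0,v_2,v_4] = [v_2,v_4] − [v_0,v_4] + [v_0,v_2].
As a 10×5 matrix over Z this has rank 5, with invariant factors (1,1,1,1,1).

Computing H_k = (kernel of ∂_k) / (image of ∂_{k+1}):

  H_2: rank ker ∂_2 − rank ∂_3 = (5 − 5) − 0 = 0, and there is no ∂_3, so H_2 = 0.

(K is a triangulation of the Möbius band.)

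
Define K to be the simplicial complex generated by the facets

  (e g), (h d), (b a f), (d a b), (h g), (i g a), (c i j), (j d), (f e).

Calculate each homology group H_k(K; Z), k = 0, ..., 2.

H_0 = Z,  H_1 = Z^3,  H_2 = 0.

We work with the vertex ordering a < b < c < d < e < f < g < h < i < j. The simplices of K, each written with vertices in increasing order, are:

  0-simplices (10): a, b, c, d, e, f, g, h, i, j
  1-simplices (16): ab, ad, af, ag, ai, bd, bf, ci, cj, dh, dj, ef, eg, gh, gi, ij
  2-simplices (4): abd, abf, agi, cij

so the chain groups are C_0 ≅ Z^10, C_1 ≅ Z^16, C_2 ≅ Z^4.

∂_1: C_1 → C_0 is given by ∂[p,q] = [q] − [p]. For instance
  ∂eg = g − e.
As a 10×16 matrix over Z this has rank 9, with invariant factors (1,1,1,1,1,1,1,1,1).

The boundary map ∂_2: C_2 → C_1 acts by ∂[p,q,r] = [q,r] − [p,r] + [p,q]. For instance
  ∂abf = bf − af + ab,
  ∂agi = gi − ai + ag.
This gives a 16×4 integer matrix of rank 4; reducing to Smith normal form yields diagonal entries (1,1,1,1).

Computing H_k = (kernel of ∂_k) / (image of ∂_{k+1}):

  H_0: rank C_0 − rank ∂_1 = 10 − 9 = 1, and the invariant factors of ∂_1 are all 1, so H_0 = Z.
  H_1: rank ker ∂_1 − rank ∂_2 = (16 − 9) − 4 = 3, and the invariant factors of ∂_2 are all 1, so H_1 = Z^3.
  H_2: rank ker ∂_2 − rank ∂_3 = (4 − 4) − 0 = 0, and there is no ∂_3, so H_2 = 0.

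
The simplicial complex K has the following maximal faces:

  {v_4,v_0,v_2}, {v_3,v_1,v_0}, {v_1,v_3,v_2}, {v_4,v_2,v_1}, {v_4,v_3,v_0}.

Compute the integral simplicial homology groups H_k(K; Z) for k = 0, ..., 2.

Take the total order v_0 < v_1 < v_2 < v_3 < v_4 on the vertex set. Then K (dimension 2) consists of the simplices:

  0-simplices (5): [v_0], [v_1], [v_2], [v_3], [v_4]
  1-simplices (10): [v_0,v_1], [v_0,v_2], [v_0,v_3], [v_0,v_4], [v_1,v_2], [v_1,v_3], [v_1,v_4], [v_2,v_3], [v_2,v_4], [v_3,v_4]
  2-simplices (5): [v_0,v_1,v_3], [v_0,v_2,v_4], [v_0,v_3,v_4], [v_1,v_2,v_3], [v_1,v_2,v_4]

Hence C_0 ≅ Z^5, C_1 ≅ Z^10, C_2 ≅ Z^5.

∂_1: C_1 → C_0 is given by ∂[p,q] = [q] − [p]. For instance
  ∂[v_1,v_3] = [v_3] − [v_1].
The 5×10 boundary matrix has rank 4 and Smith normal form diag(1,1,1,1).

∂_2: C_2 → C_1 sends each 2-simplex [p,q,r] to [q,r] − [p,r] + [p,q]. For instance
  ∂[v_0,v_3,v_4] = [v_3,v_4] − [v_0,v_4] + [v_0,v_3],
  ∂[v_0,v_2,v_4] = [v_2,v_4] − [v_0,v_4] + [v_0,v_2].
The resulting 10×5 matrix has rank 5, and its Smith normal form has invariant factors (1,1,1,1,1).

Reading off H_k = ker ∂_k / im ∂_{k+1}:

  H_0: rank C_0 − rank ∂_1 = 5 − 4 = 1, and the invariant factors of ∂_1 are all 1, so H_0 = Z.
  H_1: rank ker ∂_1 − rank ∂_2 = (10 − 4) − 5 = 1, and the invariant factors of ∂_2 are all 1, so H_1 = Z.
  H_2: rank ker ∂_2 − rank ∂_3 = (5 − 5) − 0 = 0, and there is no ∂_3, so H_2 = 0.

(K is a triangulation of the Möbius band.)

H_0 ≅ Z,  H_1 ≅ Z,  H_2 = 0.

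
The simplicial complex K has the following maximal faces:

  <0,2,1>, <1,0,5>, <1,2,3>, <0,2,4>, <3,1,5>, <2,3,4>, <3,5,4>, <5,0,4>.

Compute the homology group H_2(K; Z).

H_2 ≅ Z.

Take the total order 0 < 1 < 2 < 3 < 4 < 5 on the vertex set. Then K (dimension 2) consists of the simplices:

  0-simplices (6): [0], [1], [2], [3], [4], [5]
  1-simplices (12): [0,1], [0,2], [0,4], [0,5], [1,2], [1,3], [1,5], [2,3], [2,4], [3,4], [3,5], [4,5]
  2-simplices (8): [0,1,2], [0,1,5], [0,2,4], [0,4,5], [1,2,3], [1,3,5], [2,3,4], [3,4,5]

so the chain groups are C_0 ≅ Z^6, C_1 ≅ Z^12, C_2 ≅ Z^8.

The boundary map ∂_1: C_1 → C_0 sends each edge [p,q] (with p < q) to q − p.
This gives a 6×12 integer matrix of rank 5; reducing to Smith normal form yields diagonal entries (1,1,1,1,1).

Boundary ∂_2: C_2 → C_1 acts by ∂[p,q,r] = [q,r] − [p,r] + [p,q]. For instance
  ∂[1,3,5] = [3,5] − [1,5] + [1,3],
  ∂[1,2,3] = [2,3] − [1,3] + [1,2].
The resulting 12×8 matrix has rank 7, and its Smith normal form has invariant factors (1,1,1,1,1,1,1).

Now H_k = ker ∂_k / im ∂_{k+1}, so:

  H_2: rank ker ∂_2 − rank ∂_3 = (8 − 7) − 0 = 1, and there is no ∂_3, so H_2 = Z.

(K is a triangulation of the 2-sphere S^2.)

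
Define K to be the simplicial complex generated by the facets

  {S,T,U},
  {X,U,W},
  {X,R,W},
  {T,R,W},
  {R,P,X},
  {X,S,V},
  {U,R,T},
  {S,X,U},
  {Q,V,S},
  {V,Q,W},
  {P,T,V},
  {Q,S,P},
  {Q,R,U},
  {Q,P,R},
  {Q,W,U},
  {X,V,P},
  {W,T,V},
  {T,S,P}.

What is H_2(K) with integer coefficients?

H_2 = 0.

Order the vertices as P < Q < R < S < T < U < V < W < X. Listing each simplex with vertices in this order, K has dimension 2 with simplices:

  0-simplices (9): P, Q, R, S, T, U, V, W, X
  1-simplices (27): PQ, PR, PS, PT, PV, PX, QR, QS, QU, QV, QW, RT, RU, RW, RX, ST, SU, SV, SX, TU, TV, TW, UW, UX, VW, VX, WX
  2-simplices (18): PQR, PQS, PRX, PST, PTV, PVX, QRU, QSV, QUW, QVW, RTU, RTW, RWX, STU, SUX, SVX, TVW, UWX

giving chain groups C_0 ≅ Z^9, C_1 ≅ Z^27, C_2 ≅ Z^18.

Boundary ∂_1: C_1 → C_0 sends each edge [p,q] (with p < q) to q − p. For instance
  ∂PR = R − P.
The 9×27 boundary matrix has rank 8 and Smith normal form diag(1,1,1,1,1,1,1,1).

The boundary map ∂_2: C_2 → C_1 maps a triangle to the signed sum of its edges. For instance
  ∂RWX = WX − RX + RW,
  ∂QSV = SV − QV + QS.
As a 27×18 matrix over Z this has rank 18, with invariant factors (1,1,1,1,1,1,1,1,1,1,1,1,1,1,1,1,1,2).

From H_k ≅ ker(∂_k) / im(∂_{k+1}) we obtain:

  H_2: rank ker ∂_2 − rank ∂_3 = (18 − 18) − 0 = 0, and there is no ∂_3, so H_2 = 0.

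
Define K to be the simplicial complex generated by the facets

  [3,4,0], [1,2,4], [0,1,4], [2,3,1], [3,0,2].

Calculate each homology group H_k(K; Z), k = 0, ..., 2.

H_0 = Z,  H_1 = Z,  H_2 = 0.

K has 5 vertices, 10 edges, 5 triangles.
rank ∂_0 = 0, rank ∂_1 = 4 ⇒ b_0 = 5 − 0 − 4 = 1; all invariant factors of ∂_1 are 1 so no torsion. So H_0 = Z.
rank ∂_1 = 4, rank ∂_2 = 5 ⇒ b_1 = 10 − 4 − 5 = 1; all invariant factors of ∂_2 are 1 so no torsion. So H_1 = Z.
rank ∂_2 = 5, rank ∂_3 = 0 ⇒ b_2 = 5 − 5 − 0 = 0. So H_2 = 0.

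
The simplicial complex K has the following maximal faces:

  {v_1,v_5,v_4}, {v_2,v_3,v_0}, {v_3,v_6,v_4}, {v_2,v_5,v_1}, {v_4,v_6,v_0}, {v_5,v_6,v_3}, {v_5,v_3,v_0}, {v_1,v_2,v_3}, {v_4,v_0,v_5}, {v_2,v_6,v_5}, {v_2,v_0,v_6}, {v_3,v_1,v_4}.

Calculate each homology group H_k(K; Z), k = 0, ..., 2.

H_0 = Z,  H_1 = Z/2,  H_2 = 0.

Order the vertices as v_0 < v_1 < v_2 < v_3 < v_4 < v_5 < v_6. Listing each simplex with vertices in this order, K has dimension 2 with simplices:

  0-simplices (7): [v_0], [v_1], [v_2], [v_3], [v_4], [v_5], [v_6]
  1-simplices (18): (18 of them)
  2-simplices (12): (12 of them)

so the chain groups are C_0 ≅ Z^7, C_1 ≅ Z^18, C_2 ≅ Z^12.

Boundary ∂_1: C_1 → C_0 maps an edge to its endpoints' difference, ∂[p,q] = q − p.
The 7×18 boundary matrix has rank 6 and Smith normal form diag(1,1,1,1,1,1).

Boundary ∂_2: C_2 → C_1 acts by ∂[p,q,r] = [q,r] − [p,r] + [p,q]. For instance
  ∂[v_0,v_3,v_5] = [v_3,v_5] − [v_0,v_5] + [v_0,v_3],
  ∂[v_3,v_5,v_6] = [v_5,v_6] − [v_3,v_6] + [v_3,v_5].
The resulting 18×12 matrix has rank 12, and its Smith normal form has invariant factors (1,1,1,1,1,1,1,1,1,1,1,2).

From H_k ≅ ker(∂_k) / im(∂_{k+1}) we obtain:

  H_0: rank C_0 − rank ∂_1 = 7 − 6 = 1, and the invariant factors of ∂_1 are all 1, so H_0 = Z.
  H_1: rank ker ∂_1 − rank ∂_2 = (18 − 6) − 12 = 0, and ∂_2 has invariant factor 2 > 1, so H_1 = Z/2.
  H_2: rank ker ∂_2 − rank ∂_3 = (12 − 12) − 0 = 0, and there is no ∂_3, so H_2 = 0.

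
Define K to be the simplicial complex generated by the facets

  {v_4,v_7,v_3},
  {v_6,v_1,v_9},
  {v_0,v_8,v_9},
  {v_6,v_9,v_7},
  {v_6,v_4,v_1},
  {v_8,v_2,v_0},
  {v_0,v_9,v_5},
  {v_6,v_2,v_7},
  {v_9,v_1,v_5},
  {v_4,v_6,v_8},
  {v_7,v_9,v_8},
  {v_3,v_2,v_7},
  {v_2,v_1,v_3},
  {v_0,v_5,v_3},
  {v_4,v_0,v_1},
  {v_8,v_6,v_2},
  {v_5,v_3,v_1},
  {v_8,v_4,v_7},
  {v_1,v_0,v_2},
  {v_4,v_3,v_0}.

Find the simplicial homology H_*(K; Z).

Order the vertices as v_0 < v_1 < v_2 < v_3 < v_4 < v_5 < v_6 < v_7 < v_8 < v_9. Listing each simplex with vertices in this order, K has dimension 2 with simplices:

  0-simplices (10): [v_0], [v_1], [v_2], [v_3], [v_4], [v_5], [v_6], [v_7], [v_8], [v_9]
  1-simplices (30): (30 of them)
  2-simplices (20): (20 of them)

giving chain groups C_0 ≅ Z^10, C_1 ≅ Z^30, C_2 ≅ Z^20.

Boundary ∂_1: C_1 → C_0 maps an edge to its endpoints' difference, ∂[p,q] = q − p.
The 10×30 boundary matrix has rank 9 and Smith normal form diag(1,1,1,1,1,1,1,1,1).

Boundary ∂_2: C_2 → C_1 acts by ∂[p,q,r] = [q,r] − [p,r] + [p,q]. For instance
  ∂[v_2,v_3,v_7] = [v_3,v_7] − [v_2,v_7] + [v_2,v_3],
  ∂[v_4,v_6,v_8] = [v_6,v_8] − [v_4,v_8] + [v_4,v_6].
This gives a 30×20 integer matrix of rank 20; reducing to Smith normal form yields diagonal entries (1,1,1,1,1,1,1,1,1,1,1,1,1,1,1,1,1,1,1,2).

Reading off H_k = ker ∂_k / im ∂_{k+1}:

  H_0: rank C_0 − rank ∂_1 = 10 − 9 = 1, and the invariant factors of ∂_1 are all 1, so H_0 ≅ Z.
  H_1: rank ker ∂_1 − rank ∂_2 = (30 − 9) − 20 = 1, and ∂_2 has invariant factor 2 > 1, so H_1 ≅ Z × Z/2.
  H_2: rank ker ∂_2 − rank ∂_3 = (20 − 20) − 0 = 0, and there is no ∂_3, so H_2 ≅ 0.

H_0 ≅ Z,  H_1 ≅ Z × Z/2,  H_2 = 0.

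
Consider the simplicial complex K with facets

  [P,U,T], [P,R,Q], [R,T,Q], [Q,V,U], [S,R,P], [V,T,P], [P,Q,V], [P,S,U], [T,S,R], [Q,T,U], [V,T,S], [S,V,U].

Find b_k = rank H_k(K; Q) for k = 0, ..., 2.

b_0 = 1, b_1 = 0, b_2 = 0.

Take the total order P < Q < R < S < T < U < V on the vertex set. Then K (dimension 2) consists of the simplices:

  0-simplices (7): P, Q, R, S, T, U, V
  1-simplices (18): PQ, PR, PS, PT, PU, PV, QR, QT, QU, QV, RS, RT, ST, SU, SV, TU, TV, UV
  2-simplices (12): PQR, PQV, PRS, PSU, PTU, PTV, QRT, QTU, QUV, RST, STV, SUV

so the chain groups are C_0 ≅ Z^7, C_1 ≅ Z^18, C_2 ≅ Z^12.

∂_1: C_1 → C_0 maps an edge to its endpoints' difference, ∂[p,q] = q − p. For instance
  ∂SU = U − S.
This gives a 7×18 integer matrix of rank 6; reducing to Smith normal form yields diagonal entries (1,1,1,1,1,1).

∂_2: C_2 → C_1 maps a triangle to the signed sum of its edges. For instance
  ∂QUV = UV − QV + QU,
  ∂RST = ST − RT + RS.
As a 18×12 matrix over Z this has rank 12, with invariant factors (1,1,1,1,1,1,1,1,1,1,1,2).

From H_k ≅ ker(∂_k) / im(∂_{k+1}) we obtain:

  H_0: rank C_0 − rank ∂_1 = 7 − 6 = 1, and the invariant factors of ∂_1 are all 1, so H_0 ≅ Z.
  H_1: rank ker ∂_1 − rank ∂_2 = (18 − 6) − 12 = 0, and ∂_2 has invariant factor 2 > 1, so H_1 ≅ Z/2.
  H_2: rank ker ∂_2 − rank ∂_3 = (12 − 12) − 0 = 0, and there is no ∂_3, so H_2 ≅ 0.

As a check, the Euler characteristic is 7 − 18 + 12 = 1, which agrees with 1 − 0 + 0 = 1.

Hence the Betti numbers are b_0 = 1, b_1 = 0, b_2 = 0.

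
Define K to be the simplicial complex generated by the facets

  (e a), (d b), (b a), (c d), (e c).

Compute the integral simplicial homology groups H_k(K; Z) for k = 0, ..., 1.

H_0 ≅ Z,  H_1 ≅ Z.

Take the total order a < b < c < d < e on the vertex set. Then K (dimension 1) consists of the simplices:

  0-simplices (5): a, b, c, d, e
  1-simplices (5): ab, ae, bd, cd, ce

Hence C_0 ≅ Z^5, C_1 ≅ Z^5.

∂_1: C_1 → C_0 sends each edge [p,q] (with p < q) to q − p. For instance
  ∂cd = d − c.
This gives a 5×5 integer matrix of rank 4; reducing to Smith normal form yields diagonal entries (1,1,1,1).

Reading off H_k = ker ∂_k / im ∂_{k+1}:

  H_0: rank C_0 − rank ∂_1 = 5 − 4 = 1, and the invariant factors of ∂_1 are all 1, so H_0 ≅ Z.
  H_1: rank ker ∂_1 − rank ∂_2 = (5 − 4) − 0 = 1, and there is no ∂_2, so H_1 ≅ Z.

(K is a triangulation of the circle S^1.)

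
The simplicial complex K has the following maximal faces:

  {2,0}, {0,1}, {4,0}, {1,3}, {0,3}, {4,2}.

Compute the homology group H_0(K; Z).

Fix the vertex order 0 < 1 < 2 < 3 < 4 and write every simplex with vertices in increasing order. Then dim K = 1 and the simplices of K are:

  0-simplices (5): [0], [1], [2], [3], [4]
  1-simplices (6): [0,1], [0,2], [0,3], [0,4], [1,3], [2,4]

so the chain groups are C_0 ≅ Z^5, C_1 ≅ Z^6.

∂_1: C_1 → C_0 sends each edge [p,q] (with p < q) to q − p. For instance
  ∂[0,2] = [2] − [0].
The 5×6 boundary matrix has rank 4 and Smith normal form diag(1,1,1,1).

Computing H_k = (kernel of ∂_k) / (image of ∂_{k+1}):

  H_0: rank C_0 − rank ∂_1 = 5 − 4 = 1, and the invariant factors of ∂_1 are all 1, so H_0 ≅ Z.

(K is a triangulation of a wedge of 2 circles.)

H_0 ≅ Z.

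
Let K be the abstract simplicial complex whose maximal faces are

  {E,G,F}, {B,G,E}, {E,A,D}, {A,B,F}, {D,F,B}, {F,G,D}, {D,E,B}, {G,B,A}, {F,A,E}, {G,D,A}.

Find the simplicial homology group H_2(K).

H_2 = 0.

K has 6 vertices, 15 edges, 10 triangles.
rank ∂_2 = 10, rank ∂_3 = 0 ⇒ b_2 = 10 − 10 − 0 = 0. So H_2 = 0.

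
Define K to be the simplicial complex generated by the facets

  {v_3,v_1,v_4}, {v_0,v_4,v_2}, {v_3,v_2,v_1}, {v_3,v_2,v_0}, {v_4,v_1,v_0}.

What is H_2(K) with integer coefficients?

Take the total order v_0 < v_1 < v_2 < v_3 < v_4 on the vertex set. Then K (dimension 2) consists of the simplices:

  0-simplices (5): [v_0], [v_1], [v_2], [v_3], [v_4]
  1-simplices (10): [v_0,v_1], [v_0,v_2], [v_0,v_3], [v_0,v_4], [v_1,v_2], [v_1,v_3], [v_1,v_4], [v_2,v_3], [v_2,v_4], [v_3,v_4]
  2-simplices (5): [v_0,v_1,v_4], [v_0,v_2,v_3], [v_0,v_2,v_4], [v_1,v_2,v_3], [v_1,v_3,v_4]

Hence C_0 ≅ Z^5, C_1 ≅ Z^10, C_2 ≅ Z^5.

The boundary map ∂_1: C_1 → C_0 sends each edge [p,q] (with p < q) to q − p.
The 5×10 boundary matrix has rank 4 and Smith normal form diag(1,1,1,1).

Boundary ∂_2: C_2 → C_1 maps a triangle to the signed sum of its edges. For instance
  ∂[v_0,v_1,v_4] = [v_1,v_4] − [v_0,v_4] + [v_0,v_1],
  ∂[v_0,v_2,v_4] = [v_2,v_4] − [v_0,v_4] + [v_0,v_2].
This gives a 10×5 integer matrix of rank 5; reducing to Smith normal form yields diagonal entries (1,1,1,1,1).

From H_k ≅ ker(∂_k) / im(∂_{k+1}) we obtain:

  H_2: rank ker ∂_2 − rank ∂_3 = (5 − 5) − 0 = 0, and there is no ∂_3, so H_2 = 0.

H_2 = 0.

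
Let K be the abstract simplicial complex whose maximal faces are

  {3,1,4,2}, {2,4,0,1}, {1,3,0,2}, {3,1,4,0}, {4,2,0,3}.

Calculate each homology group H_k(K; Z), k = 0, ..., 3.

H_0 = Z,  H_1 = 0,  H_2 = 0,  H_3 = Z.

Take the total order 0 < 1 < 2 < 3 < 4 on the vertex set. Then K (dimension 3) consists of the simplices:

  0-simplices (5): [0], [1], [2], [3], [4]
  1-simplices (10): [0,1], [0,2], [0,3], [0,4], [1,2], [1,3], [1,4], [2,3], [2,4], [3,4]
  2-simplices (10): [0,1,2], [0,1,3], [0,1,4], [0,2,3], [0,2,4], [0,3,4], [1,2,3], [1,2,4], [1,3,4], [2,3,4]
  3-simplices (5): [0,1,2,3], [0,1,2,4], [0,1,3,4], [0,2,3,4], [1,2,3,4]

Hence C_0 ≅ Z^5, C_1 ≅ Z^10, C_2 ≅ Z^10, C_3 ≅ Z^5.

Boundary ∂_1: C_1 → C_0 maps an edge to its endpoints' difference, ∂[p,q] = q − p. For instance
  ∂[2,3] = [3] − [2].
As a 5×10 matrix over Z this has rank 4, with invariant factors (1,1,1,1).

Boundary ∂_2: C_2 → C_1 acts by ∂[p,q,r] = [q,r] − [p,r] + [p,q]. For instance
  ∂[1,3,4] = [3,4] − [1,4] + [1,3],
  ∂[0,1,4] = [1,4] − [0,4] + [0,1].
This gives a 10×10 integer matrix of rank 6; reducing to Smith normal form yields diagonal entries (1,1,1,1,1,1).

The boundary map ∂_3: C_3 → C_2 sends each 3-simplex σ to the alternating sum Σ_i (−1)^i (σ with its i-th vertex removed). For instance
  ∂[0,2,3,4] = [2,3,4] − [0,3,4] + [0,2,4] − [0,2,3],
  ∂[0,1,3,4] = [1,3,4] − [0,3,4] + [0,1,4] − [0,1,3].
As a 10×5 matrix over Z this has rank 4, with invariant factors (1,1,1,1).

Reading off H_k = ker ∂_k / im ∂_{k+1}:

  H_0: rank C_0 − rank ∂_1 = 5 − 4 = 1, and the invariant factors of ∂_1 are all 1, so H_0 = Z.
  H_1: rank ker ∂_1 − rank ∂_2 = (10 − 4) − 6 = 0, and the invariant factors of ∂_2 are all 1, so H_1 = 0.
  H_2: rank ker ∂_2 − rank ∂_3 = (10 − 6) − 4 = 0, and the invariant factors of ∂_3 are all 1, so H_2 = 0.
  H_3: rank ker ∂_3 − rank ∂_4 = (5 − 4) − 0 = 1, and there is no ∂_4, so H_3 = Z.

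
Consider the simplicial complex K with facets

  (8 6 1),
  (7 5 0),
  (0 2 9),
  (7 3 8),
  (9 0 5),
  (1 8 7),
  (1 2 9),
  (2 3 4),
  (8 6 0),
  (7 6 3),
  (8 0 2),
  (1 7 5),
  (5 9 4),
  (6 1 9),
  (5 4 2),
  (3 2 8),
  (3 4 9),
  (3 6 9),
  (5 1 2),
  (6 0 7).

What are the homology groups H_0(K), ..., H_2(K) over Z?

H_0 = Z,  H_1 = Z ⊕ Z_2,  H_2 = 0.

Order the vertices as 0 < 1 < 2 < 3 < 4 < 5 < 6 < 7 < 8 < 9. Listing each simplex with vertices in this order, K has dimension 2 with simplices:

  0-simplices (10): [0], [1], [2], [3], [4], [5], [6], [7], [8], [9]
  1-simplices (30): (30 of them)
  2-simplices (20): (20 of them)

giving chain groups C_0 ≅ Z^10, C_1 ≅ Z^30, C_2 ≅ Z^20.

Boundary ∂_1: C_1 → C_0 is given by ∂[p,q] = [q] − [p]. For instance
  ∂[2,5] = [5] − [2].
This gives a 10×30 integer matrix of rank 9; reducing to Smith normal form yields diagonal entries (1,1,1,1,1,1,1,1,1).

∂_2: C_2 → C_1 maps a triangle to the signed sum of its edges. For instance
  ∂[1,7,8] = [7,8] − [1,8] + [1,7],
  ∂[1,6,9] = [6,9] − [1,9] + [1,6].
This gives a 30×20 integer matrix of rank 20; reducing to Smith normal form yields diagonal entries (1,1,1,1,1,1,1,1,1,1,1,1,1,1,1,1,1,1,1,2).

Now H_k = ker ∂_k / im ∂_{k+1}, so:

  H_0: rank C_0 − rank ∂_1 = 10 − 9 = 1, and the invariant factors of ∂_1 are all 1, so H_0 = Z.
  H_1: rank ker ∂_1 − rank ∂_2 = (30 − 9) − 20 = 1, and ∂_2 has invariant factor 2 > 1, so H_1 = Z ⊕ Z_2.
  H_2: rank ker ∂_2 − rank ∂_3 = (20 − 20) − 0 = 0, and there is no ∂_3, so H_2 = 0.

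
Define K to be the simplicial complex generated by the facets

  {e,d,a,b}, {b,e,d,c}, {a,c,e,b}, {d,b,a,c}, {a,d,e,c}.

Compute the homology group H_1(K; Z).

We work with the vertex ordering a < b < c < d < e. The simplices of K, each written with vertices in increasing order, are:

  0-simplices (5): a, b, c, d, e
  1-simplices (10): ab, ac, ad, ae, bc, bd, be, cd, ce, de
  2-simplices (10): abc, abd, abe, acd, ace, ade, bcd, bce, bde, cde
  3-simplices (5): abcd, abce, abde, acde, bcde

so the chain groups are C_0 ≅ Z^5, C_1 ≅ Z^10, C_2 ≅ Z^10, C_3 ≅ Z^5.

The boundary map ∂_1: C_1 → C_0 sends each edge [p,q] (with p < q) to q − p.
As a 5×10 matrix over Z this has rank 4, with invariant factors (1,1,1,1).

∂_2: C_2 → C_1 maps a triangle to the signed sum of its edges. For instance
  ∂abe = be − ae + ab,
  ∂abc = bc − ac + ab.
As a 10×10 matrix over Z this has rank 6, with invariant factors (1,1,1,1,1,1).

The boundary map ∂_3: C_3 → C_2 sends each 3-simplex σ to the alternating sum Σ_i (−1)^i (σ with its i-th vertex removed). For instance
  ∂abce = bce − ace + abe − abc,
  ∂abcd = bcd − acd + abd − abc.
The 10×5 boundary matrix has rank 4 and Smith normal form diag(1,1,1,1).

Computing H_k = (kernel of ∂_k) / (image of ∂_{k+1}):

  H_1: rank ker ∂_1 − rank ∂_2 = (10 − 4) − 6 = 0, and the invariant factors of ∂_2 are all 1, so H_1 ≅ 0.

H_1 = 0.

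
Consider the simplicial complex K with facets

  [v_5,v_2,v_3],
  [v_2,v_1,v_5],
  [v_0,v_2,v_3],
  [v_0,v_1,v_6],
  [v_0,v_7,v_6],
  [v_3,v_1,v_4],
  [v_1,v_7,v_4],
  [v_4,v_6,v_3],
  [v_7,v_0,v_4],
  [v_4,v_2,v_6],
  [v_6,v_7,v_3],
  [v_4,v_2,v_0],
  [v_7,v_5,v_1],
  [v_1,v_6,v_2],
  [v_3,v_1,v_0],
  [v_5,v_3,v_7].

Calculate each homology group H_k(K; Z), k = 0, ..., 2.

Take the total order v_0 < v_1 < v_2 < v_3 < v_4 < v_5 < v_6 < v_7 on the vertex set. Then K (dimension 2) consists of the simplices:

  0-simplices (8): [v_0], [v_1], [v_2], [v_3], [v_4], [v_5], [v_6], [v_7]
  1-simplices (24): (24 of them)
  2-simplices (16): (16 of them)

giving chain groups C_0 ≅ Z^8, C_1 ≅ Z^24, C_2 ≅ Z^16.

∂_1: C_1 → C_0 is given by ∂[p,q] = [q] − [p]. For instance
  ∂[v_1,v_5] = [v_5] − [v_1].
This gives a 8×24 integer matrix of rank 7; reducing to Smith normal form yields diagonal entries (1,1,1,1,1,1,1).

The boundary map ∂_2: C_2 → C_1 maps a triangle to the signed sum of its edges. For instance
  ∂[v_1,v_2,v_5] = [v_2,v_5] − [v_1,v_5] + [v_1,v_2],
  ∂[v_0,v_2,v_3] = [v_2,v_3] − [v_0,v_3] + [v_0,v_2].
The resulting 24×16 matrix has rank 15, and its Smith normal form has invariant factors (1,1,1,1,1,1,1,1,1,1,1,1,1,1,1).

Reading off H_k = ker ∂_k / im ∂_{k+1}:

  H_0: rank C_0 − rank ∂_1 = 8 − 7 = 1, and the invariant factors of ∂_1 are all 1, so H_0 = Z.
  H_1: rank ker ∂_1 − rank ∂_2 = (24 − 7) − 15 = 2, and the invariant factors of ∂_2 are all 1, so H_1 = Z^2.
  H_2: rank ker ∂_2 − rank ∂_3 = (16 − 15) − 0 = 1, and there is no ∂_3, so H_2 = Z.

As a check, the Euler characteristic is 8 − 24 + 16 = 0, which agrees with 1 − 2 + 1 = 0.
(K is a triangulation of the torus T^2.)

H_0 = Z,  H_1 = Z^2,  H_2 = Z.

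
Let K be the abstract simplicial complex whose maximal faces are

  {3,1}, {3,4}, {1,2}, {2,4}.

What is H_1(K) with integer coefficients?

Fix the vertex order 1 < 2 < 3 < 4 and write every simplex with vertices in increasing order. Then dim K = 1 and the simplices of K are:

  0-simplices (4): [1], [2], [3], [4]
  1-simplices (4): [1,2], [1,3], [2,4], [3,4]

Hence C_0 ≅ Z^4, C_1 ≅ Z^4.

Boundary ∂_1: C_1 → C_0 sends each edge [p,q] (with p < q) to q − p.
This gives a 4×4 integer matrix of rank 3; reducing to Smith normal form yields diagonal entries (1,1,1).

From H_k ≅ ker(∂_k) / im(∂_{k+1}) we obtain:

  H_1: rank ker ∂_1 − rank ∂_2 = (4 − 3) − 0 = 1, and there is no ∂_2, so H_1 = Z.

(K is a triangulation of the circle S^1.)

H_1 ≅ Z.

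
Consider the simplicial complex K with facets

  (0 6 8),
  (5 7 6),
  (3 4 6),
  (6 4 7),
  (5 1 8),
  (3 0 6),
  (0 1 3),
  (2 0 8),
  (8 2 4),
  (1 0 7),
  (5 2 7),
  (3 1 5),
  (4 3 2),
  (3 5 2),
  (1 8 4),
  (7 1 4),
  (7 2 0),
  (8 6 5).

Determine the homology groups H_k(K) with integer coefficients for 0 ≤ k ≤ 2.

H_0 ≅ Z,  H_1 ≅ Z^2,  H_2 ≅ Z.

Take the total order 0 < 1 < 2 < 3 < 4 < 5 < 6 < 7 < 8 on the vertex set. Then K (dimension 2) consists of the simplices:

  0-simplices (9): [0], [1], [2], [3], [4], [5], [6], [7], [8]
  1-simplices (27): (27 of them)
  2-simplices (18): [0,1,3], [0,1,7], [0,2,7], [0,2,8], [0,3,6], [0,6,8], [1,3,5], [1,4,7], [1,4,8], [1,5,8], [2,3,4], [2,3,5], [2,4,8], [2,5,7], [3,4,6], [4,6,7], [5,6,7], [5,6,8]

giving chain groups C_0 ≅ Z^9, C_1 ≅ Z^27, C_2 ≅ Z^18.

∂_1: C_1 → C_0 is given by ∂[p,q] = [q] − [p].
This gives a 9×27 integer matrix of rank 8; reducing to Smith normal form yields diagonal entries (1,1,1,1,1,1,1,1).

∂_2: C_2 → C_1 acts by ∂[p,q,r] = [q,r] − [p,r] + [p,q]. For instance
  ∂[0,2,7] = [2,7] − [0,7] + [0,2],
  ∂[2,3,4] = [3,4] − [2,4] + [2,3].
The resulting 27×18 matrix has rank 17, and its Smith normal form has invariant factors (1,1,1,1,1,1,1,1,1,1,1,1,1,1,1,1,1).

From H_k ≅ ker(∂_k) / im(∂_{k+1}) we obtain:

  H_0: rank C_0 − rank ∂_1 = 9 − 8 = 1, and the invariant factors of ∂_1 are all 1, so H_0 = Z.
  H_1: rank ker ∂_1 − rank ∂_2 = (27 − 8) − 17 = 2, and the invariant factors of ∂_2 are all 1, so H_1 = Z^2.
  H_2: rank ker ∂_2 − rank ∂_3 = (18 − 17) − 0 = 1, and there is no ∂_3, so H_2 = Z.

As a check, the Euler characteristic is 9 − 27 + 18 = 0, which agrees with 1 − 2 + 1 = 0.
(K is a triangulation of the torus T^2.)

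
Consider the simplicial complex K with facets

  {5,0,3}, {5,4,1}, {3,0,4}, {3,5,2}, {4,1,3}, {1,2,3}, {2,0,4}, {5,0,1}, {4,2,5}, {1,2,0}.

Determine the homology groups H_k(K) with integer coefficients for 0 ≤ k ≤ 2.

H_0 = Z,  H_1 = Z/2,  H_2 = 0.

We work with the vertex ordering 0 < 1 < 2 < 3 < 4 < 5. The simplices of K, each written with vertices in increasing order, are:

  0-simplices (6): [0], [1], [2], [3], [4], [5]
  1-simplices (15): [0,1], [0,2], [0,3], [0,4], [0,5], [1,2], [1,3], [1,4], [1,5], [2,3], [2,4], [2,5], [3,4], [3,5], [4,5]
  2-simplices (10): [0,1,2], [0,1,5], [0,2,4], [0,3,4], [0,3,5], [1,2,3], [1,3,4], [1,4,5], [2,3,5], [2,4,5]

Hence C_0 ≅ Z^6, C_1 ≅ Z^15, C_2 ≅ Z^10.

∂_1: C_1 → C_0 is given by ∂[p,q] = [q] − [p].
The 6×15 boundary matrix has rank 5 and Smith normal form diag(1,1,1,1,1).

Boundary ∂_2: C_2 → C_1 acts by ∂[p,q,r] = [q,r] − [p,r] + [p,q]. For instance
  ∂[0,2,4] = [2,4] − [0,4] + [0,2],
  ∂[0,3,5] = [3,5] − [0,5] + [0,3].
As a 15×10 matrix over Z this has rank 10, with invariant factors (1,1,1,1,1,1,1,1,1,2).

From H_k ≅ ker(∂_k) / im(∂_{k+1}) we obtain:

  H_0: rank C_0 − rank ∂_1 = 6 − 5 = 1, and the invariant factors of ∂_1 are all 1, so H_0 ≅ Z.
  H_1: rank ker ∂_1 − rank ∂_2 = (15 − 5) − 10 = 0, and ∂_2 has invariant factor 2 > 1, so H_1 ≅ Z/2.
  H_2: rank ker ∂_2 − rank ∂_3 = (10 − 10) − 0 = 0, and there is no ∂_3, so H_2 ≅ 0.

(K is a triangulation of the real projective plane RP^2.)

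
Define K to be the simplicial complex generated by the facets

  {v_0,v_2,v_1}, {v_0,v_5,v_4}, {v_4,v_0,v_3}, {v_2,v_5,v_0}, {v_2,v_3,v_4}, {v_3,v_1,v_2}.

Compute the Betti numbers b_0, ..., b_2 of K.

b_0 = 1, b_1 = 1, b_2 = 0.

Fix the vertex order v_0 < v_1 < v_2 < v_3 < v_4 < v_5 and write every simplex with vertices in increasing order. Then dim K = 2 and the simplices of K are:

  0-simplices (6): [v_0], [v_1], [v_2], [v_3], [v_4], [v_5]
  1-simplices (12): [v_0,v_1], [v_0,v_2], [v_0,v_3], [v_0,v_4], [v_0,v_5], [v_1,v_2], [v_1,v_3], [v_2,v_3], [v_2,v_4], [v_2,v_5], [v_3,v_4], [v_4,v_5]
  2-simplices (6): [v_0,v_1,v_2], [v_0,v_2,v_5], [v_0,v_3,v_4], [v_0,v_4,v_5], [v_1,v_2,v_3], [v_2,v_3,v_4]

giving chain groups C_0 ≅ Z^6, C_1 ≅ Z^12, C_2 ≅ Z^6.

The boundary map ∂_1: C_1 → C_0 sends each edge [p,q] (with p < q) to q − p.
The resulting 6×12 matrix has rank 5, and its Smith normal form has invariant factors (1,1,1,1,1).

Boundary ∂_2: C_2 → C_1 sends each 2-simplex [p,q,r] to [q,r] − [p,r] + [p,q]. For instance
  ∂[v_1,v_2,v_3] = [v_2,v_3] − [v_1,v_3] + [v_1,v_2],
  ∂[v_0,v_1,v_2] = [v_1,v_2] − [v_0,v_2] + [v_0,v_1].
As a 12×6 matrix over Z this has rank 6, with invariant factors (1,1,1,1,1,1).

From H_k ≅ ker(∂_k) / im(∂_{k+1}) we obtain:

  H_0: rank C_0 − rank ∂_1 = 6 − 5 = 1, and the invariant factors of ∂_1 are all 1, so H_0 ≅ Z.
  H_1: rank ker ∂_1 − rank ∂_2 = (12 − 5) − 6 = 1, and the invariant factors of ∂_2 are all 1, so H_1 ≅ Z.
  H_2: rank ker ∂_2 − rank ∂_3 = (6 − 6) − 0 = 0, and there is no ∂_3, so H_2 ≅ 0.

As a check, the Euler characteristic is 6 − 12 + 6 = 0, which agrees with 1 − 1 + 0 = 0.

Hence the Betti numbers are b_0 = 1, b_1 = 1, b_2 = 0.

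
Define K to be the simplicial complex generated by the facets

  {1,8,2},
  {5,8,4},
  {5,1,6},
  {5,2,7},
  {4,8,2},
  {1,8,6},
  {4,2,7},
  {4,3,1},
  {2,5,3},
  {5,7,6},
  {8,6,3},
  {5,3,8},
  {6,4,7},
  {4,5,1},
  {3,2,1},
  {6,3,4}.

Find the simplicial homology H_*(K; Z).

H_0 ≅ Z,  H_1 ≅ Z^2,  H_2 ≅ Z.

We work with the vertex ordering 1 < 2 < 3 < 4 < 5 < 6 < 7 < 8. The simplices of K, each written with vertices in increasing order, are:

  0-simplices (8): [1], [2], [3], [4], [5], [6], [7], [8]
  1-simplices (24): (24 of them)
  2-simplices (16): [1,2,3], [1,2,8], [1,3,4], [1,4,5], [1,5,6], [1,6,8], [2,3,5], [2,4,7], [2,4,8], [2,5,7], [3,4,6], [3,5,8], [3,6,8], [4,5,8], [4,6,7], [5,6,7]

so the chain groups are C_0 ≅ Z^8, C_1 ≅ Z^24, C_2 ≅ Z^16.

The boundary map ∂_1: C_1 → C_0 sends each edge [p,q] (with p < q) to q − p.
The resulting 8×24 matrix has rank 7, and its Smith normal form has invariant factors (1,1,1,1,1,1,1).

∂_2: C_2 → C_1 sends each 2-simplex [p,q,r] to [q,r] − [p,r] + [p,q]. For instance
  ∂[1,5,6] = [5,6] − [1,6] + [1,5],
  ∂[2,5,7] = [5,7] − [2,7] + [2,5].
This gives a 24×16 integer matrix of rank 15; reducing to Smith normal form yields diagonal entries (1,1,1,1,1,1,1,1,1,1,1,1,1,1,1).

From H_k ≅ ker(∂_k) / im(∂_{k+1}) we obtain:

  H_0: rank C_0 − rank ∂_1 = 8 − 7 = 1, and the invariant factors of ∂_1 are all 1, so H_0 ≅ Z.
  H_1: rank ker ∂_1 − rank ∂_2 = (24 − 7) − 15 = 2, and the invariant factors of ∂_2 are all 1, so H_1 ≅ Z^2.
  H_2: rank ker ∂_2 − rank ∂_3 = (16 − 15) − 0 = 1, and there is no ∂_3, so H_2 ≅ Z.

As a check, the Euler characteristic is 8 − 24 + 16 = 0, which agrees with 1 − 2 + 1 = 0.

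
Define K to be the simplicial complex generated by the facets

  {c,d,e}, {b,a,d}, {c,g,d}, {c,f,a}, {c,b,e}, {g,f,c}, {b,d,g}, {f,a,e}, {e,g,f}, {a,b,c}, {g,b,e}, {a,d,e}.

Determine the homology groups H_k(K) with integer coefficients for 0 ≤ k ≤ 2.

H_0 = Z,  H_1 = Z/2,  H_2 = 0.

K has 7 vertices, 18 edges, 12 triangles.
rank ∂_0 = 0, rank ∂_1 = 6 ⇒ b_0 = 7 − 0 − 6 = 1; all invariant factors of ∂_1 are 1 so no torsion. So H_0 = Z.
rank ∂_1 = 6, rank ∂_2 = 12 ⇒ b_1 = 18 − 6 − 12 = 0; ∂_2 has invariant factor(s) [2] giving torsion. So H_1 = Z/2.
rank ∂_2 = 12, rank ∂_3 = 0 ⇒ b_2 = 12 − 12 − 0 = 0. So H_2 = 0.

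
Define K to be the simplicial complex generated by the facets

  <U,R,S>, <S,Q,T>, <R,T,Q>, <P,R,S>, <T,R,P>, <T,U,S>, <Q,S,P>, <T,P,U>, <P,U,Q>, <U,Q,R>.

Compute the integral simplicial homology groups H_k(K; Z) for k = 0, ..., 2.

K has 6 vertices, 15 edges, 10 triangles.
rank ∂_0 = 0, rank ∂_1 = 5 ⇒ b_0 = 6 − 0 − 5 = 1; all invariant factors of ∂_1 are 1 so no torsion. So H_0 = Z.
rank ∂_1 = 5, rank ∂_2 = 10 ⇒ b_1 = 15 − 5 − 10 = 0; ∂_2 has invariant factor(s) [2] giving torsion. So H_1 = Z_2.
rank ∂_2 = 10, rank ∂_3 = 0 ⇒ b_2 = 10 − 10 − 0 = 0. So H_2 = 0.

H_0 ≅ Z,  H_1 ≅ Z_2,  H_2 = 0.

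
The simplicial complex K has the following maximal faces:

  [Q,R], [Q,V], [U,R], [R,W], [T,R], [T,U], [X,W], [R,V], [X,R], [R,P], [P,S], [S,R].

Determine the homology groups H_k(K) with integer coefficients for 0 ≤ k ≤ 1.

Take the total order P < Q < R < S < T < U < V < W < X on the vertex set. Then K (dimension 1) consists of the simplices:

  0-simplices (9): P, Q, R, S, T, U, V, W, X
  1-simplices (12): PR, PS, QR, QV, RS, RT, RU, RV, RW, RX, TU, WX

Hence C_0 ≅ Z^9, C_1 ≅ Z^12.

∂_1: C_1 → C_0 sends each edge [p,q] (with p < q) to q − p. For instance
  ∂TU = U − T.
The resulting 9×12 matrix has rank 8, and its Smith normal form has invariant factors (1,1,1,1,1,1,1,1).

Now H_k = ker ∂_k / im ∂_{k+1}, so:

  H_0: rank C_0 − rank ∂_1 = 9 − 8 = 1, and the invariant factors of ∂_1 are all 1, so H_0 ≅ Z.
  H_1: rank ker ∂_1 − rank ∂_2 = (12 − 8) − 0 = 4, and there is no ∂_2, so H_1 ≅ Z^4.

As a check, the Euler characteristic is 9 − 12 = -3, which agrees with 1 − 4 = -3.

H_0 = Z,  H_1 = Z^4.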